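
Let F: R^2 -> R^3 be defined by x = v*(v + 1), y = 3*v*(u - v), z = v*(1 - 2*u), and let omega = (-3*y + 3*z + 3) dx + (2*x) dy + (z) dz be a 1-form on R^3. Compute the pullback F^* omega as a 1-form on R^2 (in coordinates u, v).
F^* omega = (v^2*(4*u + 6*v + 4)) du + (4*u^2*v - 24*u*v^2 - 13*u*v + 6*v^3 + 3*v^2 + 10*v + 3) dv

Using F^*(f dg) = (f ∘ F) d(g ∘ F), substitute each coordinate x_i by F_i(u, v) in f_i, and replace dx_i by d F_i = (∂F_i/∂u) du + (∂F_i/∂v) dv.
  For the x component: f_1(F) = -15*u*v + 9*v^2 + 3*v + 3; d F_1 = (0) du + (2*v + 1) dv
  For the y component: f_2(F) = 2*v*(v + 1); d F_2 = (3*v) du + (3*u - 6*v) dv
  For the z component: f_3(F) = v*(1 - 2*u); d F_3 = (-2*v) du + (1 - 2*u) dv
Combining and collecting du, dv coefficients:
  coeff of du: v^2*(4*u + 6*v + 4)
  coeff of dv: 4*u^2*v - 24*u*v^2 - 13*u*v + 6*v^3 + 3*v^2 + 10*v + 3
F^* omega = (v^2*(4*u + 6*v + 4)) du + (4*u^2*v - 24*u*v^2 - 13*u*v + 6*v^3 + 3*v^2 + 10*v + 3) dv.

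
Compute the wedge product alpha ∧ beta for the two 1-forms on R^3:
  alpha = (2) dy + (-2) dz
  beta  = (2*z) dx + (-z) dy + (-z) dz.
alpha ∧ beta = (-4*z) dx ∧ dy + (-4*z) dy ∧ dz + (4*z) dx ∧ dz

Distribute the wedge, using dx_i ∧ dx_j = -dx_j ∧ dx_i and dx_i ∧ dx_i = 0. For each pair (i, j) with i < j, the coefficient of dx_i ∧ dx_j in alpha ∧ beta is (alpha_i * beta_j - alpha_j * beta_i). Collecting: alpha ∧ beta = (-4*z) dx ∧ dy + (-4*z) dy ∧ dz + (4*z) dx ∧ dz.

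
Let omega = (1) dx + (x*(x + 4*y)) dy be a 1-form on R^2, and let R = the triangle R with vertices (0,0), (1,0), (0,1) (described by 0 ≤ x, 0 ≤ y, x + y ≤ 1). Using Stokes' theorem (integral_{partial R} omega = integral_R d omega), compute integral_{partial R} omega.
integral_(partial R) omega = 1

Stokes: integral_partial_R omega = integral_R d omega with d omega = (∂Q/∂x - ∂P/∂y) dx ∧ dy.
  ∂Q/∂x = 2*x + 4*y
  ∂P/∂y = 0
  integrand = ∂Q/∂x - ∂P/∂y = 2*x + 4*y.
Integrating over R: integral_0^1 integral_0^{1-x} (2*x + 4*y) dy dx = 1.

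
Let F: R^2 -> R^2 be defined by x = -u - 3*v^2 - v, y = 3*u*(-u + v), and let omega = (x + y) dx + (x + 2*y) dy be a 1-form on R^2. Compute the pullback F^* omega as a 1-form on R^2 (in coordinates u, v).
F^* omega = (36*u^3 - 54*u^2*v + 9*u^2 + 36*u*v^2 + u - 9*v^3 + v) du + (-18*u^3 + 36*u^2*v - 27*u*v^2 + u + 18*v^3 + 9*v^2 + v) dv

Using F^*(f dg) = (f ∘ F) d(g ∘ F), substitute each coordinate x_i by F_i(u, v) in f_i, and replace dx_i by d F_i = (∂F_i/∂u) du + (∂F_i/∂v) dv.
  For the x component: f_1(F) = -3*u^2 + 3*u*v - u - 3*v^2 - v; d F_1 = (-1) du + (-6*v - 1) dv
  For the y component: f_2(F) = -6*u^2 + 6*u*v - u - 3*v^2 - v; d F_2 = (-6*u + 3*v) du + (3*u) dv
Combining and collecting du, dv coefficients:
  coeff of du: 36*u^3 - 54*u^2*v + 9*u^2 + 36*u*v^2 + u - 9*v^3 + v
  coeff of dv: -18*u^3 + 36*u^2*v - 27*u*v^2 + u + 18*v^3 + 9*v^2 + v
F^* omega = (36*u^3 - 54*u^2*v + 9*u^2 + 36*u*v^2 + u - 9*v^3 + v) du + (-18*u^3 + 36*u^2*v - 27*u*v^2 + u + 18*v^3 + 9*v^2 + v) dv.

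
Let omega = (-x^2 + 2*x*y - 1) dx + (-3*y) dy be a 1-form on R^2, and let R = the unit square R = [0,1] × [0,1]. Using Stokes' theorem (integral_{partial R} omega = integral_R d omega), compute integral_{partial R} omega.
integral_(partial R) omega = -1

Stokes: integral_partial_R omega = integral_R d omega with d omega = (∂Q/∂x - ∂P/∂y) dx ∧ dy.
  ∂Q/∂x = 0
  ∂P/∂y = 2*x
  integrand = ∂Q/∂x - ∂P/∂y = -2*x.
Integrating over R: integral_0^1 integral_0^1 (-2*x) dx dy = -1.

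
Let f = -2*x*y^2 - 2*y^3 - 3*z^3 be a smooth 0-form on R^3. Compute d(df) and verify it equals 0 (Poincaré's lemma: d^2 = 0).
d(df) = 0

Step 1: df = sum_i (∂f/∂x_i) dx_i = (-2*y^2) dx + (2*y*(-2*x - 3*y)) dy + (-9*z^2) dz.
Step 2: Apply d again. Using the 1-form formula, the coefficient of dx ∧ dy in d(df) is ∂^2 f/∂x ∂y - ∂^2 f/∂y ∂x = (-4*y) - (-4*y) = 0 (equality of mixed partials for smooth f).
Similarly for dx ∧ dz and dy ∧ dz — all coefficients vanish. So d(df) = 0.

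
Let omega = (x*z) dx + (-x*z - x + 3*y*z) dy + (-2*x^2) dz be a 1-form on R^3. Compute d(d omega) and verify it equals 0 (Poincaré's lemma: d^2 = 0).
d(d omega) = 0

Step 1: d omega = sum_{i<j} (∂f_j/∂x_i - ∂f_i/∂x_j) dx_i ∧ dx_j:
  coeff of dx ∧ dy: -z - 1
  coeff of dx ∧ dz: -5*x
  coeff of dy ∧ dz: x - 3*y
Step 2: Apply d again to each 2-form coefficient. The only possible 3-form in R^3 is dx ∧ dy ∧ dz, with coefficient
  ∂(coeff of dy∧dz)/∂x - ∂(coeff of dx∧dz)/∂y + ∂(coeff of dx∧dy)/∂z
  = ∂/∂x (x - 3*y) - ∂/∂y (-5*x) + ∂/∂z (-z - 1).
Each of these terms simplifies to sums of mixed partials that cancel in pairs. The result is 0 (by equality of mixed partials for smooth functions — Schwarz / Clairaut).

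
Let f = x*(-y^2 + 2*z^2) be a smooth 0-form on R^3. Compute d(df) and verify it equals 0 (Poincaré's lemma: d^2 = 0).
d(df) = 0

Step 1: df = sum_i (∂f/∂x_i) dx_i = (-y^2 + 2*z^2) dx + (-2*x*y) dy + (4*x*z) dz.
Step 2: Apply d again. Using the 1-form formula, the coefficient of dx ∧ dy in d(df) is ∂^2 f/∂x ∂y - ∂^2 f/∂y ∂x = (-2*y) - (-2*y) = 0 (equality of mixed partials for smooth f).
Similarly for dx ∧ dz and dy ∧ dz — all coefficients vanish. So d(df) = 0.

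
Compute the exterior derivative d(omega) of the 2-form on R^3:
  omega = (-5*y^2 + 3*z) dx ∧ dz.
d(omega) = (10*y) dx ∧ dy ∧ dz

For a 2-form omega = sum_{i<j} g_{ij} dx_i ∧ dx_j, the exterior derivative is
  d(omega) = sum_{i<j} d(g_{ij}) ∧ dx_i ∧ dx_j = sum_{i<j, k} (∂g_{ij}/∂x_k) dx_k ∧ dx_i ∧ dx_j.
Expand each term, using dx_k ∧ dx_i ∧ dx_j = sgn(permutation) dx_{(a)} ∧ dx_{(b)} ∧ dx_{(c)} with (a < b < c) sorted:
  d(-5*y^2 + 3*z) includes (∂/∂y)(-5*y^2 + 3*z) dy = (-10*y) dy, which multiplied by dx ∧ dz gives (10*y) dx ∧ dy ∧ dz
Collecting like 3-forms: d(omega) = (10*y) dx ∧ dy ∧ dz.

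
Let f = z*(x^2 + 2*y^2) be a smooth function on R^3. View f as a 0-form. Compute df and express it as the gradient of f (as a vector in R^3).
df = (2*x*z) dx + (4*y*z) dy + (x^2 + 2*y^2) dz; grad f = (2*x*z, 4*y*z, x^2 + 2*y^2)

For a 0-form f, d f = (∂f/∂x) dx + (∂f/∂y) dy + (∂f/∂z) dz. The components of the vector representation are exactly the entries of grad f in Cartesian coordinates:
  ∂f/∂x = 2*x*z
  ∂f/∂y = 4*y*z
  ∂f/∂z = x^2 + 2*y^2.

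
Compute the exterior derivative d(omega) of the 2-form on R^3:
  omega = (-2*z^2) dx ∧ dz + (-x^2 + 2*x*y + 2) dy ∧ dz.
d(omega) = (-2*x + 2*y) dx ∧ dy ∧ dz

For a 2-form omega = sum_{i<j} g_{ij} dx_i ∧ dx_j, the exterior derivative is
  d(omega) = sum_{i<j} d(g_{ij}) ∧ dx_i ∧ dx_j = sum_{i<j, k} (∂g_{ij}/∂x_k) dx_k ∧ dx_i ∧ dx_j.
Expand each term, using dx_k ∧ dx_i ∧ dx_j = sgn(permutation) dx_{(a)} ∧ dx_{(b)} ∧ dx_{(c)} with (a < b < c) sorted:
  d(-x^2 + 2*x*y + 2) includes (∂/∂x)(-x^2 + 2*x*y + 2) dx = (-2*x + 2*y) dx, which multiplied by dy ∧ dz gives (-2*x + 2*y) dx ∧ dy ∧ dz
Collecting like 3-forms: d(omega) = (-2*x + 2*y) dx ∧ dy ∧ dz.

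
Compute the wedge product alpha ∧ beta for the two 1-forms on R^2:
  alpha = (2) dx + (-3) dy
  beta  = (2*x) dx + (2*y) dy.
alpha ∧ beta = (6*x + 4*y) dx ∧ dy

Distribute the wedge, using dx_i ∧ dx_j = -dx_j ∧ dx_i and dx_i ∧ dx_i = 0. For each pair (i, j) with i < j, the coefficient of dx_i ∧ dx_j in alpha ∧ beta is (alpha_i * beta_j - alpha_j * beta_i). Collecting: alpha ∧ beta = (6*x + 4*y) dx ∧ dy.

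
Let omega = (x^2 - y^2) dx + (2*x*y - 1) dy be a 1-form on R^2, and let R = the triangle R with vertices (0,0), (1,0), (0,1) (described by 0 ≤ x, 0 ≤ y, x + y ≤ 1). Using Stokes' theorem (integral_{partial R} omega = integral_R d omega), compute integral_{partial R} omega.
integral_(partial R) omega = 2/3

Stokes: integral_partial_R omega = integral_R d omega with d omega = (∂Q/∂x - ∂P/∂y) dx ∧ dy.
  ∂Q/∂x = 2*y
  ∂P/∂y = -2*y
  integrand = ∂Q/∂x - ∂P/∂y = 4*y.
Integrating over R: integral_0^1 integral_0^{1-x} (4*y) dy dx = 2/3.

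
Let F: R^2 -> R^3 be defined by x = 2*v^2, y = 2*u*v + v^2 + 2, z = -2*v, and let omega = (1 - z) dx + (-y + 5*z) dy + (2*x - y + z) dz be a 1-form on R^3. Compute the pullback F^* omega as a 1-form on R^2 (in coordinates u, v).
F^* omega = (2*v*(-2*u*v - v^2 - 10*v - 2)) du + (-4*u^2*v - 6*u*v^2 - 16*u*v - 4*u - 2*v^3 - 18*v^2 + 4*v + 4) dv

Using F^*(f dg) = (f ∘ F) d(g ∘ F), substitute each coordinate x_i by F_i(u, v) in f_i, and replace dx_i by d F_i = (∂F_i/∂u) du + (∂F_i/∂v) dv.
  For the x component: f_1(F) = 2*v + 1; d F_1 = (0) du + (4*v) dv
  For the y component: f_2(F) = -2*u*v - v^2 - 10*v - 2; d F_2 = (2*v) du + (2*u + 2*v) dv
  For the z component: f_3(F) = -2*u*v + 3*v^2 - 2*v - 2; d F_3 = (0) du + (-2) dv
Combining and collecting du, dv coefficients:
  coeff of du: 2*v*(-2*u*v - v^2 - 10*v - 2)
  coeff of dv: -4*u^2*v - 6*u*v^2 - 16*u*v - 4*u - 2*v^3 - 18*v^2 + 4*v + 4
F^* omega = (2*v*(-2*u*v - v^2 - 10*v - 2)) du + (-4*u^2*v - 6*u*v^2 - 16*u*v - 4*u - 2*v^3 - 18*v^2 + 4*v + 4) dv.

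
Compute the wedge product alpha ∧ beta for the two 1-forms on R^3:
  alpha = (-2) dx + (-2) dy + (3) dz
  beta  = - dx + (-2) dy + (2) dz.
alpha ∧ beta = (2) dx ∧ dy + (-1) dx ∧ dz + (2) dy ∧ dz

Distribute the wedge, using dx_i ∧ dx_j = -dx_j ∧ dx_i and dx_i ∧ dx_i = 0. For each pair (i, j) with i < j, the coefficient of dx_i ∧ dx_j in alpha ∧ beta is (alpha_i * beta_j - alpha_j * beta_i). Collecting: alpha ∧ beta = (2) dx ∧ dy + (-1) dx ∧ dz + (2) dy ∧ dz.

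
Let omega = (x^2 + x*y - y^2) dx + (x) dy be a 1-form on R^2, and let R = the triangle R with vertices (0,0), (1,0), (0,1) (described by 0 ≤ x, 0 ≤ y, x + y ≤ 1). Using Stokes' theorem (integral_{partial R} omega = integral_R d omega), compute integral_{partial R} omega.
integral_(partial R) omega = 2/3

Stokes: integral_partial_R omega = integral_R d omega with d omega = (∂Q/∂x - ∂P/∂y) dx ∧ dy.
  ∂Q/∂x = 1
  ∂P/∂y = x - 2*y
  integrand = ∂Q/∂x - ∂P/∂y = -x + 2*y + 1.
Integrating over R: integral_0^1 integral_0^{1-x} (-x + 2*y + 1) dy dx = 2/3.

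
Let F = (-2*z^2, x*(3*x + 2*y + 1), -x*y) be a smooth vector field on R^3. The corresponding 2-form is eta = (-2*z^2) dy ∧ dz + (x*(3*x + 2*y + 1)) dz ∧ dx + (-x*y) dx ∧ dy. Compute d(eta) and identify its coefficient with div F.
d(eta) = (2*x) dx ∧ dy ∧ dz; div F = 2*x

For a 2-form in R^3 of the form above, applying d gives a 3-form with coefficient ∂P/∂x + ∂Q/∂y + ∂R/∂z:
  ∂P/∂x = 0
  ∂Q/∂y = 2*x
  ∂R/∂z = 0
Sum = 2*x, which is exactly div F.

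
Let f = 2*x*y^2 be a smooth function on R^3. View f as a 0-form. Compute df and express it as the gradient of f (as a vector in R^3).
df = (2*y^2) dx + (4*x*y) dy + (0) dz; grad f = (2*y^2, 4*x*y, 0)

For a 0-form f, d f = (∂f/∂x) dx + (∂f/∂y) dy + (∂f/∂z) dz. The components of the vector representation are exactly the entries of grad f in Cartesian coordinates:
  ∂f/∂x = 2*y^2
  ∂f/∂y = 4*x*y
  ∂f/∂z = 0.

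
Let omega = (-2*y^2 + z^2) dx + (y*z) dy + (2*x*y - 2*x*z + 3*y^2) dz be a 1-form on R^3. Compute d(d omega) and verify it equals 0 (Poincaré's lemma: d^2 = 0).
d(d omega) = 0

Step 1: d omega = sum_{i<j} (∂f_j/∂x_i - ∂f_i/∂x_j) dx_i ∧ dx_j:
  coeff of dx ∧ dy: 4*y
  coeff of dx ∧ dz: 2*y - 4*z
  coeff of dy ∧ dz: 2*x + 5*y
Step 2: Apply d again to each 2-form coefficient. The only possible 3-form in R^3 is dx ∧ dy ∧ dz, with coefficient
  ∂(coeff of dy∧dz)/∂x - ∂(coeff of dx∧dz)/∂y + ∂(coeff of dx∧dy)/∂z
  = ∂/∂x (2*x + 5*y) - ∂/∂y (2*y - 4*z) + ∂/∂z (4*y).
Each of these terms simplifies to sums of mixed partials that cancel in pairs. The result is 0 (by equality of mixed partials for smooth functions — Schwarz / Clairaut).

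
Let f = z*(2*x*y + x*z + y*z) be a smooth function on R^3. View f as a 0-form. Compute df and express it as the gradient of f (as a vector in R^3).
df = (z*(2*y + z)) dx + (z*(2*x + z)) dy + (2*x*y + 2*x*z + 2*y*z) dz; grad f = (z*(2*y + z), z*(2*x + z), 2*x*y + 2*x*z + 2*y*z)

For a 0-form f, d f = (∂f/∂x) dx + (∂f/∂y) dy + (∂f/∂z) dz. The components of the vector representation are exactly the entries of grad f in Cartesian coordinates:
  ∂f/∂x = z*(2*y + z)
  ∂f/∂y = z*(2*x + z)
  ∂f/∂z = 2*x*y + 2*x*z + 2*y*z.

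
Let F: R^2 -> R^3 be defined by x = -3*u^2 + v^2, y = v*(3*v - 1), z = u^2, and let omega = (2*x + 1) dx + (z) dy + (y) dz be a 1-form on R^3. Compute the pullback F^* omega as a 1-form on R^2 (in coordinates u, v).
F^* omega = (2*u*(18*u^2 - 3*v^2 - v - 3)) du + (-6*u^2*v - u^2 + 4*v^3 + 2*v) dv

Using F^*(f dg) = (f ∘ F) d(g ∘ F), substitute each coordinate x_i by F_i(u, v) in f_i, and replace dx_i by d F_i = (∂F_i/∂u) du + (∂F_i/∂v) dv.
  For the x component: f_1(F) = -6*u^2 + 2*v^2 + 1; d F_1 = (-6*u) du + (2*v) dv
  For the y component: f_2(F) = u^2; d F_2 = (0) du + (6*v - 1) dv
  For the z component: f_3(F) = v*(3*v - 1); d F_3 = (2*u) du + (0) dv
Combining and collecting du, dv coefficients:
  coeff of du: 2*u*(18*u^2 - 3*v^2 - v - 3)
  coeff of dv: -6*u^2*v - u^2 + 4*v^3 + 2*v
F^* omega = (2*u*(18*u^2 - 3*v^2 - v - 3)) du + (-6*u^2*v - u^2 + 4*v^3 + 2*v) dv.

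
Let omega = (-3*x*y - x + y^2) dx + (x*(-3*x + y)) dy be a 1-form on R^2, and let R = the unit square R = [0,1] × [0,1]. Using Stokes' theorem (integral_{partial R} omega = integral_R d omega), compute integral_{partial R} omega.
integral_(partial R) omega = -2

Stokes: integral_partial_R omega = integral_R d omega with d omega = (∂Q/∂x - ∂P/∂y) dx ∧ dy.
  ∂Q/∂x = -6*x + y
  ∂P/∂y = -3*x + 2*y
  integrand = ∂Q/∂x - ∂P/∂y = -3*x - y.
Integrating over R: integral_0^1 integral_0^1 (-3*x - y) dx dy = -2.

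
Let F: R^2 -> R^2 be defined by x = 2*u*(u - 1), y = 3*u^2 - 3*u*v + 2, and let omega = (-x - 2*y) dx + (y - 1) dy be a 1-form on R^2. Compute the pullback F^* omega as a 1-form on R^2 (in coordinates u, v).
F^* omega = (-14*u^3 - 3*u^2*v + 24*u^2 + 9*u*v^2 - 12*u*v - 14*u - 3*v + 8) du + (3*u*(-3*u^2 + 3*u*v - 1)) dv

Using F^*(f dg) = (f ∘ F) d(g ∘ F), substitute each coordinate x_i by F_i(u, v) in f_i, and replace dx_i by d F_i = (∂F_i/∂u) du + (∂F_i/∂v) dv.
  For the x component: f_1(F) = -8*u^2 + 6*u*v + 2*u - 4; d F_1 = (4*u - 2) du + (0) dv
  For the y component: f_2(F) = 3*u^2 - 3*u*v + 1; d F_2 = (6*u - 3*v) du + (-3*u) dv
Combining and collecting du, dv coefficients:
  coeff of du: -14*u^3 - 3*u^2*v + 24*u^2 + 9*u*v^2 - 12*u*v - 14*u - 3*v + 8
  coeff of dv: 3*u*(-3*u^2 + 3*u*v - 1)
F^* omega = (-14*u^3 - 3*u^2*v + 24*u^2 + 9*u*v^2 - 12*u*v - 14*u - 3*v + 8) du + (3*u*(-3*u^2 + 3*u*v - 1)) dv.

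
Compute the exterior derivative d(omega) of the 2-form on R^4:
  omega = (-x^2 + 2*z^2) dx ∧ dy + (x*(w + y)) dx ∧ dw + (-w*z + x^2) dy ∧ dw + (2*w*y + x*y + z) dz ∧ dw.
d(omega) = (4*z) dx ∧ dy ∧ dz + (x) dx ∧ dy ∧ dw + (3*w + x) dy ∧ dz ∧ dw + (y) dx ∧ dz ∧ dw

For a 2-form omega = sum_{i<j} g_{ij} dx_i ∧ dx_j, the exterior derivative is
  d(omega) = sum_{i<j} d(g_{ij}) ∧ dx_i ∧ dx_j = sum_{i<j, k} (∂g_{ij}/∂x_k) dx_k ∧ dx_i ∧ dx_j.
Expand each term, using dx_k ∧ dx_i ∧ dx_j = sgn(permutation) dx_{(a)} ∧ dx_{(b)} ∧ dx_{(c)} with (a < b < c) sorted:
  d(-x^2 + 2*z^2) includes (∂/∂z)(-x^2 + 2*z^2) dz = (4*z) dz, which multiplied by dx ∧ dy gives (4*z) dx ∧ dy ∧ dz
  d(x*(w + y)) includes (∂/∂y)(x*(w + y)) dy = (x) dy, which multiplied by dx ∧ dw gives (-x) dx ∧ dy ∧ dw
  d(-w*z + x^2) includes (∂/∂x)(-w*z + x^2) dx = (2*x) dx, which multiplied by dy ∧ dw gives (2*x) dx ∧ dy ∧ dw
  d(-w*z + x^2) includes (∂/∂z)(-w*z + x^2) dz = (-w) dz, which multiplied by dy ∧ dw gives (w) dy ∧ dz ∧ dw
  d(2*w*y + x*y + z) includes (∂/∂x)(2*w*y + x*y + z) dx = (y) dx, which multiplied by dz ∧ dw gives (y) dx ∧ dz ∧ dw
  d(2*w*y + x*y + z) includes (∂/∂y)(2*w*y + x*y + z) dy = (2*w + x) dy, which multiplied by dz ∧ dw gives (2*w + x) dy ∧ dz ∧ dw
Collecting like 3-forms: d(omega) = (4*z) dx ∧ dy ∧ dz + (x) dx ∧ dy ∧ dw + (3*w + x) dy ∧ dz ∧ dw + (y) dx ∧ dz ∧ dw.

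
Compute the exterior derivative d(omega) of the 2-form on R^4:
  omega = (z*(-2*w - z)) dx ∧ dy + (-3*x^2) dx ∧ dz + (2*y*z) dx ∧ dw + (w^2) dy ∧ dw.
d(omega) = (-2*w - 2*z) dx ∧ dy ∧ dz + (-4*z) dx ∧ dy ∧ dw + (-2*y) dx ∧ dz ∧ dw

For a 2-form omega = sum_{i<j} g_{ij} dx_i ∧ dx_j, the exterior derivative is
  d(omega) = sum_{i<j} d(g_{ij}) ∧ dx_i ∧ dx_j = sum_{i<j, k} (∂g_{ij}/∂x_k) dx_k ∧ dx_i ∧ dx_j.
Expand each term, using dx_k ∧ dx_i ∧ dx_j = sgn(permutation) dx_{(a)} ∧ dx_{(b)} ∧ dx_{(c)} with (a < b < c) sorted:
  d(z*(-2*w - z)) includes (∂/∂z)(z*(-2*w - z)) dz = (-2*w - 2*z) dz, which multiplied by dx ∧ dy gives (-2*w - 2*z) dx ∧ dy ∧ dz
  d(z*(-2*w - z)) includes (∂/∂w)(z*(-2*w - z)) dw = (-2*z) dw, which multiplied by dx ∧ dy gives (-2*z) dx ∧ dy ∧ dw
  d(2*y*z) includes (∂/∂y)(2*y*z) dy = (2*z) dy, which multiplied by dx ∧ dw gives (-2*z) dx ∧ dy ∧ dw
  d(2*y*z) includes (∂/∂z)(2*y*z) dz = (2*y) dz, which multiplied by dx ∧ dw gives (-2*y) dx ∧ dz ∧ dw
Collecting like 3-forms: d(omega) = (-2*w - 2*z) dx ∧ dy ∧ dz + (-4*z) dx ∧ dy ∧ dw + (-2*y) dx ∧ dz ∧ dw.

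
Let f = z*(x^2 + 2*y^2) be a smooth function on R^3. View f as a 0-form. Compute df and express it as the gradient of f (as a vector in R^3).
df = (2*x*z) dx + (4*y*z) dy + (x^2 + 2*y^2) dz; grad f = (2*x*z, 4*y*z, x^2 + 2*y^2)

For a 0-form f, d f = (∂f/∂x) dx + (∂f/∂y) dy + (∂f/∂z) dz. The components of the vector representation are exactly the entries of grad f in Cartesian coordinates:
  ∂f/∂x = 2*x*z
  ∂f/∂y = 4*y*z
  ∂f/∂z = x^2 + 2*y^2.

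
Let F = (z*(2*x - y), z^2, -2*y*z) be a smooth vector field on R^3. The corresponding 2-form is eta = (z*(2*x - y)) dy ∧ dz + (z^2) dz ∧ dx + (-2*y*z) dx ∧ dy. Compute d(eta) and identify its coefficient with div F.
d(eta) = (-2*y + 2*z) dx ∧ dy ∧ dz; div F = -2*y + 2*z

For a 2-form in R^3 of the form above, applying d gives a 3-form with coefficient ∂P/∂x + ∂Q/∂y + ∂R/∂z:
  ∂P/∂x = 2*z
  ∂Q/∂y = 0
  ∂R/∂z = -2*y
Sum = -2*y + 2*z, which is exactly div F.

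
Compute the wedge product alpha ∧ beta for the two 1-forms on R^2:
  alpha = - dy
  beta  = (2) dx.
alpha ∧ beta = (2) dx ∧ dy

Distribute the wedge, using dx_i ∧ dx_j = -dx_j ∧ dx_i and dx_i ∧ dx_i = 0. For each pair (i, j) with i < j, the coefficient of dx_i ∧ dx_j in alpha ∧ beta is (alpha_i * beta_j - alpha_j * beta_i). Collecting: alpha ∧ beta = (2) dx ∧ dy.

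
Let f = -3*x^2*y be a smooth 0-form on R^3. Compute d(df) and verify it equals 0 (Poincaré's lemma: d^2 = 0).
d(df) = 0

Step 1: df = sum_i (∂f/∂x_i) dx_i = (-6*x*y) dx + (-3*x^2) dy + (0) dz.
Step 2: Apply d again. Using the 1-form formula, the coefficient of dx ∧ dy in d(df) is ∂^2 f/∂x ∂y - ∂^2 f/∂y ∂x = (-6*x) - (-6*x) = 0 (equality of mixed partials for smooth f).
Similarly for dx ∧ dz and dy ∧ dz — all coefficients vanish. So d(df) = 0.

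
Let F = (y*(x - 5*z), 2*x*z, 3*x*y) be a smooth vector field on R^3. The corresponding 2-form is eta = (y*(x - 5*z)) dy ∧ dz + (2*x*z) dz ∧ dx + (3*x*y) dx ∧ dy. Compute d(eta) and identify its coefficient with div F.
d(eta) = (y) dx ∧ dy ∧ dz; div F = y

For a 2-form in R^3 of the form above, applying d gives a 3-form with coefficient ∂P/∂x + ∂Q/∂y + ∂R/∂z:
  ∂P/∂x = y
  ∂Q/∂y = 0
  ∂R/∂z = 0
Sum = y, which is exactly div F.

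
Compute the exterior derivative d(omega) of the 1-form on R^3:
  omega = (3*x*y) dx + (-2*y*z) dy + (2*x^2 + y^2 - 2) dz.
d(omega) = (-3*x) dx ∧ dy + (4*x) dx ∧ dz + (4*y) dy ∧ dz

For a 1-form omega = sum_i f_i dx_i, the exterior derivative is
  d(omega) = sum_{i < j} (∂f_j/∂x_i - ∂f_i/∂x_j) dx_i ∧ dx_j.
  coefficient of dx ∧ dy: ∂f_2/∂x - ∂f_1/∂y = ∂(-2*y*z)/∂x - ∂(3*x*y)/∂y = -3*x
  coefficient of dx ∧ dz: ∂f_3/∂x - ∂f_1/∂z = ∂(2*x^2 + y^2 - 2)/∂x - ∂(3*x*y)/∂z = 4*x
  coefficient of dy ∧ dz: ∂f_3/∂y - ∂f_2/∂z = ∂(2*x^2 + y^2 - 2)/∂y - ∂(-2*y*z)/∂z = 4*y
Assembling: d(omega) = (-3*x) dx ∧ dy + (4*x) dx ∧ dz + (4*y) dy ∧ dz.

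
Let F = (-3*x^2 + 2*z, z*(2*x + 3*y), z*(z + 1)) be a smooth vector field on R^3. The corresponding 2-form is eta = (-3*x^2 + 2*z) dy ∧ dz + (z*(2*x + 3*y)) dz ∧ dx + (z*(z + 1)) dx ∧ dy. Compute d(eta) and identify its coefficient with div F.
d(eta) = (-6*x + 5*z + 1) dx ∧ dy ∧ dz; div F = -6*x + 5*z + 1

For a 2-form in R^3 of the form above, applying d gives a 3-form with coefficient ∂P/∂x + ∂Q/∂y + ∂R/∂z:
  ∂P/∂x = -6*x
  ∂Q/∂y = 3*z
  ∂R/∂z = 2*z + 1
Sum = -6*x + 5*z + 1, which is exactly div F.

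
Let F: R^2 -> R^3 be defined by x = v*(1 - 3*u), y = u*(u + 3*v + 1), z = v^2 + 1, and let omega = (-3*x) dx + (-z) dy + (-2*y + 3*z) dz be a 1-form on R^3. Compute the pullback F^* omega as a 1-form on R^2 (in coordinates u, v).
F^* omega = (-29*u*v^2 - 2*u - 3*v^3 + 8*v^2 - 3*v - 1) du + (-31*u^2*v - 15*u*v^2 + 14*u*v - 3*u + 6*v^3 + 3*v) dv

Using F^*(f dg) = (f ∘ F) d(g ∘ F), substitute each coordinate x_i by F_i(u, v) in f_i, and replace dx_i by d F_i = (∂F_i/∂u) du + (∂F_i/∂v) dv.
  For the x component: f_1(F) = 3*v*(3*u - 1); d F_1 = (-3*v) du + (1 - 3*u) dv
  For the y component: f_2(F) = -v^2 - 1; d F_2 = (2*u + 3*v + 1) du + (3*u) dv
  For the z component: f_3(F) = -2*u^2 - 6*u*v - 2*u + 3*v^2 + 3; d F_3 = (0) du + (2*v) dv
Combining and collecting du, dv coefficients:
  coeff of du: -29*u*v^2 - 2*u - 3*v^3 + 8*v^2 - 3*v - 1
  coeff of dv: -31*u^2*v - 15*u*v^2 + 14*u*v - 3*u + 6*v^3 + 3*v
F^* omega = (-29*u*v^2 - 2*u - 3*v^3 + 8*v^2 - 3*v - 1) du + (-31*u^2*v - 15*u*v^2 + 14*u*v - 3*u + 6*v^3 + 3*v) dv.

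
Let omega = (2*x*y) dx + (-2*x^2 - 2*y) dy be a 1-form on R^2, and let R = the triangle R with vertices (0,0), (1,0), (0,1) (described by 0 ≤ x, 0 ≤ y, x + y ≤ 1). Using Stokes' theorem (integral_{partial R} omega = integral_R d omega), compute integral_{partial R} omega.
integral_(partial R) omega = -1

Stokes: integral_partial_R omega = integral_R d omega with d omega = (∂Q/∂x - ∂P/∂y) dx ∧ dy.
  ∂Q/∂x = -4*x
  ∂P/∂y = 2*x
  integrand = ∂Q/∂x - ∂P/∂y = -6*x.
Integrating over R: integral_0^1 integral_0^{1-x} (-6*x) dy dx = -1.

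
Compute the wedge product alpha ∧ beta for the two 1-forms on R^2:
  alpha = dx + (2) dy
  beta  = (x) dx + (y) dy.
alpha ∧ beta = (-2*x + y) dx ∧ dy

Distribute the wedge, using dx_i ∧ dx_j = -dx_j ∧ dx_i and dx_i ∧ dx_i = 0. For each pair (i, j) with i < j, the coefficient of dx_i ∧ dx_j in alpha ∧ beta is (alpha_i * beta_j - alpha_j * beta_i). Collecting: alpha ∧ beta = (-2*x + y) dx ∧ dy.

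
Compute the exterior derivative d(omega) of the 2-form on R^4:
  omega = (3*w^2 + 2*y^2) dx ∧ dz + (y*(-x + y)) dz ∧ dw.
d(omega) = (-4*y) dx ∧ dy ∧ dz + (6*w - y) dx ∧ dz ∧ dw + (-x + 2*y) dy ∧ dz ∧ dw

For a 2-form omega = sum_{i<j} g_{ij} dx_i ∧ dx_j, the exterior derivative is
  d(omega) = sum_{i<j} d(g_{ij}) ∧ dx_i ∧ dx_j = sum_{i<j, k} (∂g_{ij}/∂x_k) dx_k ∧ dx_i ∧ dx_j.
Expand each term, using dx_k ∧ dx_i ∧ dx_j = sgn(permutation) dx_{(a)} ∧ dx_{(b)} ∧ dx_{(c)} with (a < b < c) sorted:
  d(3*w^2 + 2*y^2) includes (∂/∂y)(3*w^2 + 2*y^2) dy = (4*y) dy, which multiplied by dx ∧ dz gives (-4*y) dx ∧ dy ∧ dz
  d(3*w^2 + 2*y^2) includes (∂/∂w)(3*w^2 + 2*y^2) dw = (6*w) dw, which multiplied by dx ∧ dz gives (6*w) dx ∧ dz ∧ dw
  d(y*(-x + y)) includes (∂/∂x)(y*(-x + y)) dx = (-y) dx, which multiplied by dz ∧ dw gives (-y) dx ∧ dz ∧ dw
  d(y*(-x + y)) includes (∂/∂y)(y*(-x + y)) dy = (-x + 2*y) dy, which multiplied by dz ∧ dw gives (-x + 2*y) dy ∧ dz ∧ dw
Collecting like 3-forms: d(omega) = (-4*y) dx ∧ dy ∧ dz + (6*w - y) dx ∧ dz ∧ dw + (-x + 2*y) dy ∧ dz ∧ dw.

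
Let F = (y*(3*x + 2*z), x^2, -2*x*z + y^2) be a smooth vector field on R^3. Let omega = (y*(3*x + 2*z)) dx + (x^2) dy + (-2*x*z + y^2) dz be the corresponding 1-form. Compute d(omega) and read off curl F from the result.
d(omega) = (2*y) dy ∧ dz + (2*y + 2*z) dz ∧ dx + (-x - 2*z) dx ∧ dy; curl F = (2*y, 2*y + 2*z, -x - 2*z)

d omega = sum_{i<j} (∂f_j/∂x_i - ∂f_i/∂x_j) dx_i ∧ dx_j. Under the identification (dy ∧ dz, dz ∧ dx, dx ∧ dy) ↔ (e_x, e_y, e_z), the coefficients are exactly the components of curl F. Compute:
  ∂R/∂y - ∂Q/∂z = (2*y) - (0) = 2*y
  ∂P/∂z - ∂R/∂x = (2*y) - (-2*z) = 2*y + 2*z
  ∂Q/∂x - ∂P/∂y = (2*x) - (3*x + 2*z) = -x - 2*z.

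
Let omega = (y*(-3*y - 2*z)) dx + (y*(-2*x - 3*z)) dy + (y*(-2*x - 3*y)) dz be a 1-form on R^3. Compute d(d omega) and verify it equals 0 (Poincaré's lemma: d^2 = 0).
d(d omega) = 0

Step 1: d omega = sum_{i<j} (∂f_j/∂x_i - ∂f_i/∂x_j) dx_i ∧ dx_j:
  coeff of dx ∧ dy: 4*y + 2*z
  coeff of dx ∧ dz: 0
  coeff of dy ∧ dz: -2*x - 3*y
Step 2: Apply d again to each 2-form coefficient. The only possible 3-form in R^3 is dx ∧ dy ∧ dz, with coefficient
  ∂(coeff of dy∧dz)/∂x - ∂(coeff of dx∧dz)/∂y + ∂(coeff of dx∧dy)/∂z
  = ∂/∂x (-2*x - 3*y) - ∂/∂y (0) + ∂/∂z (4*y + 2*z).
Each of these terms simplifies to sums of mixed partials that cancel in pairs. The result is 0 (by equality of mixed partials for smooth functions — Schwarz / Clairaut).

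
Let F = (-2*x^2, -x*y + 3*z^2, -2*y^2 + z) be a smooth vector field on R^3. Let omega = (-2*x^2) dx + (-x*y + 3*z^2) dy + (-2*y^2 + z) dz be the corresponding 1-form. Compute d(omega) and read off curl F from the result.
d(omega) = (-4*y - 6*z) dy ∧ dz + (0) dz ∧ dx + (-y) dx ∧ dy; curl F = (-4*y - 6*z, 0, -y)

d omega = sum_{i<j} (∂f_j/∂x_i - ∂f_i/∂x_j) dx_i ∧ dx_j. Under the identification (dy ∧ dz, dz ∧ dx, dx ∧ dy) ↔ (e_x, e_y, e_z), the coefficients are exactly the components of curl F. Compute:
  ∂R/∂y - ∂Q/∂z = (-4*y) - (6*z) = -4*y - 6*z
  ∂P/∂z - ∂R/∂x = (0) - (0) = 0
  ∂Q/∂x - ∂P/∂y = (-y) - (0) = -y.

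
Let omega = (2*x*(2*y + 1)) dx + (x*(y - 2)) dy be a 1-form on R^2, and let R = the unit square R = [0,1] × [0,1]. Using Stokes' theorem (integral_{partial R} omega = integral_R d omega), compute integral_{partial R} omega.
integral_(partial R) omega = -7/2

Stokes: integral_partial_R omega = integral_R d omega with d omega = (∂Q/∂x - ∂P/∂y) dx ∧ dy.
  ∂Q/∂x = y - 2
  ∂P/∂y = 4*x
  integrand = ∂Q/∂x - ∂P/∂y = -4*x + y - 2.
Integrating over R: integral_0^1 integral_0^1 (-4*x + y - 2) dx dy = -7/2.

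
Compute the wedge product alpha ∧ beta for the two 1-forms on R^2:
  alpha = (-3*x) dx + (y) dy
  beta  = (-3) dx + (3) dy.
alpha ∧ beta = (-9*x + 3*y) dx ∧ dy

Distribute the wedge, using dx_i ∧ dx_j = -dx_j ∧ dx_i and dx_i ∧ dx_i = 0. For each pair (i, j) with i < j, the coefficient of dx_i ∧ dx_j in alpha ∧ beta is (alpha_i * beta_j - alpha_j * beta_i). Collecting: alpha ∧ beta = (-9*x + 3*y) dx ∧ dy.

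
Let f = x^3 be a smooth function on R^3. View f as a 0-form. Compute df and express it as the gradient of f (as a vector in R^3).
df = (3*x^2) dx + (0) dy + (0) dz; grad f = (3*x^2, 0, 0)

For a 0-form f, d f = (∂f/∂x) dx + (∂f/∂y) dy + (∂f/∂z) dz. The components of the vector representation are exactly the entries of grad f in Cartesian coordinates:
  ∂f/∂x = 3*x^2
  ∂f/∂y = 0
  ∂f/∂z = 0.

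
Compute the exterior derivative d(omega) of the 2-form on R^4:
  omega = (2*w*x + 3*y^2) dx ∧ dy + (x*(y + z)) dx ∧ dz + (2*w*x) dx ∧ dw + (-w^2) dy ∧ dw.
d(omega) = (2*x) dx ∧ dy ∧ dw + (-x) dx ∧ dy ∧ dz

For a 2-form omega = sum_{i<j} g_{ij} dx_i ∧ dx_j, the exterior derivative is
  d(omega) = sum_{i<j} d(g_{ij}) ∧ dx_i ∧ dx_j = sum_{i<j, k} (∂g_{ij}/∂x_k) dx_k ∧ dx_i ∧ dx_j.
Expand each term, using dx_k ∧ dx_i ∧ dx_j = sgn(permutation) dx_{(a)} ∧ dx_{(b)} ∧ dx_{(c)} with (a < b < c) sorted:
  d(2*w*x + 3*y^2) includes (∂/∂w)(2*w*x + 3*y^2) dw = (2*x) dw, which multiplied by dx ∧ dy gives (2*x) dx ∧ dy ∧ dw
  d(x*(y + z)) includes (∂/∂y)(x*(y + z)) dy = (x) dy, which multiplied by dx ∧ dz gives (-x) dx ∧ dy ∧ dz
Collecting like 3-forms: d(omega) = (2*x) dx ∧ dy ∧ dw + (-x) dx ∧ dy ∧ dz.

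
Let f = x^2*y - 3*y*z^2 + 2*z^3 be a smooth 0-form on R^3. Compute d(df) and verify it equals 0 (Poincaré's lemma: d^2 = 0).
d(df) = 0

Step 1: df = sum_i (∂f/∂x_i) dx_i = (2*x*y) dx + (x^2 - 3*z^2) dy + (6*z*(-y + z)) dz.
Step 2: Apply d again. Using the 1-form formula, the coefficient of dx ∧ dy in d(df) is ∂^2 f/∂x ∂y - ∂^2 f/∂y ∂x = (2*x) - (2*x) = 0 (equality of mixed partials for smooth f).
Similarly for dx ∧ dz and dy ∧ dz — all coefficients vanish. So d(df) = 0.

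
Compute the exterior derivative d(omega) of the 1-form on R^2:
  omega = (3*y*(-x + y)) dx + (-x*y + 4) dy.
d(omega) = (3*x - 7*y) dx ∧ dy

For a 1-form omega = sum_i f_i dx_i, the exterior derivative is
  d(omega) = sum_{i < j} (∂f_j/∂x_i - ∂f_i/∂x_j) dx_i ∧ dx_j.
  coefficient of dx ∧ dy: ∂f_2/∂x - ∂f_1/∂y = ∂(-x*y + 4)/∂x - ∂(3*y*(-x + y))/∂y = 3*x - 7*y
Assembling: d(omega) = (3*x - 7*y) dx ∧ dy.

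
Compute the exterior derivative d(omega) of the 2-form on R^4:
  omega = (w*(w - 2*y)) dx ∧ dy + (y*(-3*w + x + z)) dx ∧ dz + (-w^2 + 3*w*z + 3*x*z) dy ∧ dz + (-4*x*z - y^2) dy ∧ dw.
d(omega) = (2*w - 2*y - 4*z) dx ∧ dy ∧ dw + (3*w - x + 2*z) dx ∧ dy ∧ dz + (-3*y) dx ∧ dz ∧ dw + (-2*w + 4*x + 3*z) dy ∧ dz ∧ dw

For a 2-form omega = sum_{i<j} g_{ij} dx_i ∧ dx_j, the exterior derivative is
  d(omega) = sum_{i<j} d(g_{ij}) ∧ dx_i ∧ dx_j = sum_{i<j, k} (∂g_{ij}/∂x_k) dx_k ∧ dx_i ∧ dx_j.
Expand each term, using dx_k ∧ dx_i ∧ dx_j = sgn(permutation) dx_{(a)} ∧ dx_{(b)} ∧ dx_{(c)} with (a < b < c) sorted:
  d(w*(w - 2*y)) includes (∂/∂w)(w*(w - 2*y)) dw = (2*w - 2*y) dw, which multiplied by dx ∧ dy gives (2*w - 2*y) dx ∧ dy ∧ dw
  d(y*(-3*w + x + z)) includes (∂/∂y)(y*(-3*w + x + z)) dy = (-3*w + x + z) dy, which multiplied by dx ∧ dz gives (3*w - x - z) dx ∧ dy ∧ dz
  d(y*(-3*w + x + z)) includes (∂/∂w)(y*(-3*w + x + z)) dw = (-3*y) dw, which multiplied by dx ∧ dz gives (-3*y) dx ∧ dz ∧ dw
  d(-w^2 + 3*w*z + 3*x*z) includes (∂/∂x)(-w^2 + 3*w*z + 3*x*z) dx = (3*z) dx, which multiplied by dy ∧ dz gives (3*z) dx ∧ dy ∧ dz
  d(-w^2 + 3*w*z + 3*x*z) includes (∂/∂w)(-w^2 + 3*w*z + 3*x*z) dw = (-2*w + 3*z) dw, which multiplied by dy ∧ dz gives (-2*w + 3*z) dy ∧ dz ∧ dw
  d(-4*x*z - y^2) includes (∂/∂x)(-4*x*z - y^2) dx = (-4*z) dx, which multiplied by dy ∧ dw gives (-4*z) dx ∧ dy ∧ dw
  d(-4*x*z - y^2) includes (∂/∂z)(-4*x*z - y^2) dz = (-4*x) dz, which multiplied by dy ∧ dw gives (4*x) dy ∧ dz ∧ dw
Collecting like 3-forms: d(omega) = (2*w - 2*y - 4*z) dx ∧ dy ∧ dw + (3*w - x + 2*z) dx ∧ dy ∧ dz + (-3*y) dx ∧ dz ∧ dw + (-2*w + 4*x + 3*z) dy ∧ dz ∧ dw.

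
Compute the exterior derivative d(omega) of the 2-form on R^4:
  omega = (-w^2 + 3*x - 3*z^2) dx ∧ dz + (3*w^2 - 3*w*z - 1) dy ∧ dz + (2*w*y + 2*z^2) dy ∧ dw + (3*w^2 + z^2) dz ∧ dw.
d(omega) = (-2*w) dx ∧ dz ∧ dw + (6*w - 7*z) dy ∧ dz ∧ dw

For a 2-form omega = sum_{i<j} g_{ij} dx_i ∧ dx_j, the exterior derivative is
  d(omega) = sum_{i<j} d(g_{ij}) ∧ dx_i ∧ dx_j = sum_{i<j, k} (∂g_{ij}/∂x_k) dx_k ∧ dx_i ∧ dx_j.
Expand each term, using dx_k ∧ dx_i ∧ dx_j = sgn(permutation) dx_{(a)} ∧ dx_{(b)} ∧ dx_{(c)} with (a < b < c) sorted:
  d(-w^2 + 3*x - 3*z^2) includes (∂/∂w)(-w^2 + 3*x - 3*z^2) dw = (-2*w) dw, which multiplied by dx ∧ dz gives (-2*w) dx ∧ dz ∧ dw
  d(3*w^2 - 3*w*z - 1) includes (∂/∂w)(3*w^2 - 3*w*z - 1) dw = (6*w - 3*z) dw, which multiplied by dy ∧ dz gives (6*w - 3*z) dy ∧ dz ∧ dw
  d(2*w*y + 2*z^2) includes (∂/∂z)(2*w*y + 2*z^2) dz = (4*z) dz, which multiplied by dy ∧ dw gives (-4*z) dy ∧ dz ∧ dw
Collecting like 3-forms: d(omega) = (-2*w) dx ∧ dz ∧ dw + (6*w - 7*z) dy ∧ dz ∧ dw.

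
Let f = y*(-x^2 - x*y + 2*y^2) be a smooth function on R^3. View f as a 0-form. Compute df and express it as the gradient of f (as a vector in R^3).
df = (y*(-2*x - y)) dx + (-x^2 - 2*x*y + 6*y^2) dy + (0) dz; grad f = (y*(-2*x - y), -x^2 - 2*x*y + 6*y^2, 0)

For a 0-form f, d f = (∂f/∂x) dx + (∂f/∂y) dy + (∂f/∂z) dz. The components of the vector representation are exactly the entries of grad f in Cartesian coordinates:
  ∂f/∂x = y*(-2*x - y)
  ∂f/∂y = -x^2 - 2*x*y + 6*y^2
  ∂f/∂z = 0.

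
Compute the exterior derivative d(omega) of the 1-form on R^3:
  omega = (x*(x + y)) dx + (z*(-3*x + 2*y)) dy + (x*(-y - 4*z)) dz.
d(omega) = (-x - 3*z) dx ∧ dy + (-y - 4*z) dx ∧ dz + (2*x - 2*y) dy ∧ dz

For a 1-form omega = sum_i f_i dx_i, the exterior derivative is
  d(omega) = sum_{i < j} (∂f_j/∂x_i - ∂f_i/∂x_j) dx_i ∧ dx_j.
  coefficient of dx ∧ dy: ∂f_2/∂x - ∂f_1/∂y = ∂(z*(-3*x + 2*y))/∂x - ∂(x*(x + y))/∂y = -x - 3*z
  coefficient of dx ∧ dz: ∂f_3/∂x - ∂f_1/∂z = ∂(x*(-y - 4*z))/∂x - ∂(x*(x + y))/∂z = -y - 4*z
  coefficient of dy ∧ dz: ∂f_3/∂y - ∂f_2/∂z = ∂(x*(-y - 4*z))/∂y - ∂(z*(-3*x + 2*y))/∂z = 2*x - 2*y
Assembling: d(omega) = (-x - 3*z) dx ∧ dy + (-y - 4*z) dx ∧ dz + (2*x - 2*y) dy ∧ dz.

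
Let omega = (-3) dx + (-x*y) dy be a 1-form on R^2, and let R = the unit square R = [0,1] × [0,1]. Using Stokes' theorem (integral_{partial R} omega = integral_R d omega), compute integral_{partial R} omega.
integral_(partial R) omega = -1/2

Stokes: integral_partial_R omega = integral_R d omega with d omega = (∂Q/∂x - ∂P/∂y) dx ∧ dy.
  ∂Q/∂x = -y
  ∂P/∂y = 0
  integrand = ∂Q/∂x - ∂P/∂y = -y.
Integrating over R: integral_0^1 integral_0^1 (-y) dx dy = -1/2.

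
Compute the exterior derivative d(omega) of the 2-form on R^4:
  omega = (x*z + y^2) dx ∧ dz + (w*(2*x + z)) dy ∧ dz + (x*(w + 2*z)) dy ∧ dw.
d(omega) = (2*w - 2*y) dx ∧ dy ∧ dz + (z) dy ∧ dz ∧ dw + (w + 2*z) dx ∧ dy ∧ dw

For a 2-form omega = sum_{i<j} g_{ij} dx_i ∧ dx_j, the exterior derivative is
  d(omega) = sum_{i<j} d(g_{ij}) ∧ dx_i ∧ dx_j = sum_{i<j, k} (∂g_{ij}/∂x_k) dx_k ∧ dx_i ∧ dx_j.
Expand each term, using dx_k ∧ dx_i ∧ dx_j = sgn(permutation) dx_{(a)} ∧ dx_{(b)} ∧ dx_{(c)} with (a < b < c) sorted:
  d(x*z + y^2) includes (∂/∂y)(x*z + y^2) dy = (2*y) dy, which multiplied by dx ∧ dz gives (-2*y) dx ∧ dy ∧ dz
  d(w*(2*x + z)) includes (∂/∂x)(w*(2*x + z)) dx = (2*w) dx, which multiplied by dy ∧ dz gives (2*w) dx ∧ dy ∧ dz
  d(w*(2*x + z)) includes (∂/∂w)(w*(2*x + z)) dw = (2*x + z) dw, which multiplied by dy ∧ dz gives (2*x + z) dy ∧ dz ∧ dw
  d(x*(w + 2*z)) includes (∂/∂x)(x*(w + 2*z)) dx = (w + 2*z) dx, which multiplied by dy ∧ dw gives (w + 2*z) dx ∧ dy ∧ dw
  d(x*(w + 2*z)) includes (∂/∂z)(x*(w + 2*z)) dz = (2*x) dz, which multiplied by dy ∧ dw gives (-2*x) dy ∧ dz ∧ dw
Collecting like 3-forms: d(omega) = (2*w - 2*y) dx ∧ dy ∧ dz + (z) dy ∧ dz ∧ dw + (w + 2*z) dx ∧ dy ∧ dw.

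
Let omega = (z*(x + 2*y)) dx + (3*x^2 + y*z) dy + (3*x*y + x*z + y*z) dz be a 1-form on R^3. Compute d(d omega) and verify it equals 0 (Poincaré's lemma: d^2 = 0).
d(d omega) = 0

Step 1: d omega = sum_{i<j} (∂f_j/∂x_i - ∂f_i/∂x_j) dx_i ∧ dx_j:
  coeff of dx ∧ dy: 6*x - 2*z
  coeff of dx ∧ dz: -x + y + z
  coeff of dy ∧ dz: 3*x - y + z
Step 2: Apply d again to each 2-form coefficient. The only possible 3-form in R^3 is dx ∧ dy ∧ dz, with coefficient
  ∂(coeff of dy∧dz)/∂x - ∂(coeff of dx∧dz)/∂y + ∂(coeff of dx∧dy)/∂z
  = ∂/∂x (3*x - y + z) - ∂/∂y (-x + y + z) + ∂/∂z (6*x - 2*z).
Each of these terms simplifies to sums of mixed partials that cancel in pairs. The result is 0 (by equality of mixed partials for smooth functions — Schwarz / Clairaut).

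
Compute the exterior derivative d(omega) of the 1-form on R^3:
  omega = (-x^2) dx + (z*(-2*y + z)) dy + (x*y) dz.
d(omega) = (y) dx ∧ dz + (x + 2*y - 2*z) dy ∧ dz

For a 1-form omega = sum_i f_i dx_i, the exterior derivative is
  d(omega) = sum_{i < j} (∂f_j/∂x_i - ∂f_i/∂x_j) dx_i ∧ dx_j.
  coefficient of dx ∧ dz: ∂f_3/∂x - ∂f_1/∂z = ∂(x*y)/∂x - ∂(-x^2)/∂z = y
  coefficient of dy ∧ dz: ∂f_3/∂y - ∂f_2/∂z = ∂(x*y)/∂y - ∂(z*(-2*y + z))/∂z = x + 2*y - 2*z
Assembling: d(omega) = (y) dx ∧ dz + (x + 2*y - 2*z) dy ∧ dz.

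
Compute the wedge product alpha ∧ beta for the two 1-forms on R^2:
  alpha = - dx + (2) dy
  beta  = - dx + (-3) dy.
alpha ∧ beta = (5) dx ∧ dy

Distribute the wedge, using dx_i ∧ dx_j = -dx_j ∧ dx_i and dx_i ∧ dx_i = 0. For each pair (i, j) with i < j, the coefficient of dx_i ∧ dx_j in alpha ∧ beta is (alpha_i * beta_j - alpha_j * beta_i). Collecting: alpha ∧ beta = (5) dx ∧ dy.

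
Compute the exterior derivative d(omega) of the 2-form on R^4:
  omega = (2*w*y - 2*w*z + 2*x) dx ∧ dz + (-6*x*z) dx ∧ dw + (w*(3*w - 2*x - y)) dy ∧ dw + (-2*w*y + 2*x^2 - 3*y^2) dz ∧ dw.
d(omega) = (-2*w) dx ∧ dy ∧ dz + (10*x + 2*y - 2*z) dx ∧ dz ∧ dw + (-2*w) dx ∧ dy ∧ dw + (-2*w - 6*y) dy ∧ dz ∧ dw

For a 2-form omega = sum_{i<j} g_{ij} dx_i ∧ dx_j, the exterior derivative is
  d(omega) = sum_{i<j} d(g_{ij}) ∧ dx_i ∧ dx_j = sum_{i<j, k} (∂g_{ij}/∂x_k) dx_k ∧ dx_i ∧ dx_j.
Expand each term, using dx_k ∧ dx_i ∧ dx_j = sgn(permutation) dx_{(a)} ∧ dx_{(b)} ∧ dx_{(c)} with (a < b < c) sorted:
  d(2*w*y - 2*w*z + 2*x) includes (∂/∂y)(2*w*y - 2*w*z + 2*x) dy = (2*w) dy, which multiplied by dx ∧ dz gives (-2*w) dx ∧ dy ∧ dz
  d(2*w*y - 2*w*z + 2*x) includes (∂/∂w)(2*w*y - 2*w*z + 2*x) dw = (2*y - 2*z) dw, which multiplied by dx ∧ dz gives (2*y - 2*z) dx ∧ dz ∧ dw
  d(-6*x*z) includes (∂/∂z)(-6*x*z) dz = (-6*x) dz, which multiplied by dx ∧ dw gives (6*x) dx ∧ dz ∧ dw
  d(w*(3*w - 2*x - y)) includes (∂/∂x)(w*(3*w - 2*x - y)) dx = (-2*w) dx, which multiplied by dy ∧ dw gives (-2*w) dx ∧ dy ∧ dw
  d(-2*w*y + 2*x^2 - 3*y^2) includes (∂/∂x)(-2*w*y + 2*x^2 - 3*y^2) dx = (4*x) dx, which multiplied by dz ∧ dw gives (4*x) dx ∧ dz ∧ dw
  d(-2*w*y + 2*x^2 - 3*y^2) includes (∂/∂y)(-2*w*y + 2*x^2 - 3*y^2) dy = (-2*w - 6*y) dy, which multiplied by dz ∧ dw gives (-2*w - 6*y) dy ∧ dz ∧ dw
Collecting like 3-forms: d(omega) = (-2*w) dx ∧ dy ∧ dz + (10*x + 2*y - 2*z) dx ∧ dz ∧ dw + (-2*w) dx ∧ dy ∧ dw + (-2*w - 6*y) dy ∧ dz ∧ dw.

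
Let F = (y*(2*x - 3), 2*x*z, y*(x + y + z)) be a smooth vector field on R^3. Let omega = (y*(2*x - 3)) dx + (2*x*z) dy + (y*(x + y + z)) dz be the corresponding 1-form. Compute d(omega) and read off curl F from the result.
d(omega) = (-x + 2*y + z) dy ∧ dz + (-y) dz ∧ dx + (-2*x + 2*z + 3) dx ∧ dy; curl F = (-x + 2*y + z, -y, -2*x + 2*z + 3)

d omega = sum_{i<j} (∂f_j/∂x_i - ∂f_i/∂x_j) dx_i ∧ dx_j. Under the identification (dy ∧ dz, dz ∧ dx, dx ∧ dy) ↔ (e_x, e_y, e_z), the coefficients are exactly the components of curl F. Compute:
  ∂R/∂y - ∂Q/∂z = (x + 2*y + z) - (2*x) = -x + 2*y + z
  ∂P/∂z - ∂R/∂x = (0) - (y) = -y
  ∂Q/∂x - ∂P/∂y = (2*z) - (2*x - 3) = -2*x + 2*z + 3.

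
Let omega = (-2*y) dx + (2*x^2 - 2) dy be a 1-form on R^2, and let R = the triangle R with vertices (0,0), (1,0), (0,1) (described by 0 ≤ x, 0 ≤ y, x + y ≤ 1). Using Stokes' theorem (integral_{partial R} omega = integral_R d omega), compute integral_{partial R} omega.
integral_(partial R) omega = 5/3

Stokes: integral_partial_R omega = integral_R d omega with d omega = (∂Q/∂x - ∂P/∂y) dx ∧ dy.
  ∂Q/∂x = 4*x
  ∂P/∂y = -2
  integrand = ∂Q/∂x - ∂P/∂y = 4*x + 2.
Integrating over R: integral_0^1 integral_0^{1-x} (4*x + 2) dy dx = 5/3.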